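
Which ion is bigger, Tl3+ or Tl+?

For a single element, ionic radius drops as positive charge rises — Tl3+ < Tl+.

Tl+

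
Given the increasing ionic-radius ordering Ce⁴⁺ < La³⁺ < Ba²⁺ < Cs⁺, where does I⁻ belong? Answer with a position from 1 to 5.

These species are isoelectronic with 54 electrons. The only difference is the number of protons: Ce⁴⁺ (Z=58), La³⁺ (Z=57), Ba²⁺ (Z=56), Cs⁺ (Z=55), I⁻ (Z=53). The strongest nuclear pull (Ce⁴⁺) gives the smallest ion.
With I⁻ included the full order is Ce⁴⁺ < La³⁺ < Ba²⁺ < Cs⁺ < I⁻, so it takes position 5.

5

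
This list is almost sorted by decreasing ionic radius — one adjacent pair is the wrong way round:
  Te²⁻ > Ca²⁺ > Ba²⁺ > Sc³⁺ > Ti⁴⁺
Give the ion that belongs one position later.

The pair Ca²⁺, Ba²⁺ is the wrong way round — same group and charge — period 4 sits above period 6, so Ca²⁺ is smaller. All other adjacent pairs agree with periodic trends, so Ca²⁺ is the misplaced ion.

Ca²⁺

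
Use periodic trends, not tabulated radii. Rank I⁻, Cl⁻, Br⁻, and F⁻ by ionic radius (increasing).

F⁻ < Cl⁻ < Br⁻ < I⁻

All are in the same group with charge -1. Radius grows down the group as n (the outermost shell) increases.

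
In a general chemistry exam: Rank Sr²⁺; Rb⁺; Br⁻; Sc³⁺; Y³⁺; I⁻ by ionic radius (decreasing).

I⁻ > Br⁻ > Rb⁺ > Sr²⁺ > Y³⁺ > Sc³⁺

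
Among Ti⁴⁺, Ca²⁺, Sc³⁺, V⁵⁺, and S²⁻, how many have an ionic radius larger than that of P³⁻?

Each ion has 18 electrons. The ranking follows nuclear charge in reverse — greater Z gives a smaller radius. V⁵⁺ (Z=23), Ti⁴⁺ (Z=22), Sc³⁺ (Z=21), Ca²⁺ (Z=20), S²⁻ (Z=16), P³⁻ (Z=15).
Placing each against P³⁻: smaller — V⁵⁺, Ti⁴⁺, Sc³⁺, Ca²⁺, S²⁻; larger — none. That's 0.

0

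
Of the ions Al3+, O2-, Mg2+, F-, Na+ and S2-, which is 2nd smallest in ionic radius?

Tabulating Z and e⁻: Al3+ has 10 e⁻ (Z=13), Mg2+ has 10 e⁻ (Z=12), Na+ has 10 e⁻ (Z=11), F- has 10 e⁻ (Z=9), O2- has 10 e⁻ (Z=8), S2- has 18 e⁻ (Z=16). Al3+ < Mg2+ (both 10 e⁻, Z=13>12); Mg2+ < Na+ (isoelectronic, higher Z=12 is smaller); Na+ < F- (isoelectronic, higher Z=11 is smaller); F- < O2- (isoelectronic, higher Z=9 is smaller); O2- < S2- (same group, 1 shell fewer).
Ordering: Al3+ < Mg2+ < Na+ < F- < O2- < S2-. The 2nd smallest is Mg2+.

Mg2+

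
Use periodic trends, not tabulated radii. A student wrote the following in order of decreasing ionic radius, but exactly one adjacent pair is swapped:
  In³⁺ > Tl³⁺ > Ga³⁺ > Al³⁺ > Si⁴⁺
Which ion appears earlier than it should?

In³⁺

Scanning neighbour by neighbour, only In³⁺/Tl³⁺ violates a trend: both in group 13 with the same charge; In³⁺ (period 5) has the smaller radius. That makes In³⁺ the one sitting a position early relative to where it belongs.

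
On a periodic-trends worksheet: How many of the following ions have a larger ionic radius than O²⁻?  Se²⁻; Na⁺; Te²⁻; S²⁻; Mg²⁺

Mg²⁺ (Z=12, 10 e⁻), Na⁺ (Z=11, 10 e⁻), O²⁻ (Z=8, 10 e⁻), S²⁻ (Z=16, 18 e⁻), Se²⁻ (Z=34, 36 e⁻), Te²⁻ (Z=52, 54 e⁻). Mg²⁺ < Na⁺ (isoelectronic, higher Z=12 is smaller); Na⁺ < O²⁻ (isoelectronic, higher Z=11 is smaller); O²⁻ < S²⁻ (same group, period 2 vs 3); S²⁻ < Se²⁻ (same group, 1 shell fewer); Se²⁻ < Te²⁻ (same group, 1 shell fewer).
Relative to O²⁻, the ions that are larger are S²⁻, Se²⁻, Te²⁻. So 3 are larger.

3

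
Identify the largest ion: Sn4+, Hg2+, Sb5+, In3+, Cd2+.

Hg2+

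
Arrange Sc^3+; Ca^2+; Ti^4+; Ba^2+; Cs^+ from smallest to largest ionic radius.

Ti^4+ < Sc^3+ < Ca^2+ < Ba^2+ < Cs^+

First list Z and electron count for each: Ti^4+ (Z=22, 18 e⁻), Sc^3+ (Z=21, 18 e⁻), Ca^2+ (Z=20, 18 e⁻), Ba^2+ (Z=56, 54 e⁻), Cs^+ (Z=55, 54 e⁻). Ti^4+ < Sc^3+ (isoelectronic, higher Z=22 is smaller); Sc^3+ < Ca^2+ (both 18 e⁻, Z=21>20); Ca^2+ < Ba^2+ (same group, 2 shells fewer); Ba^2+ < Cs^+ (both 54 e⁻, Z=56>55).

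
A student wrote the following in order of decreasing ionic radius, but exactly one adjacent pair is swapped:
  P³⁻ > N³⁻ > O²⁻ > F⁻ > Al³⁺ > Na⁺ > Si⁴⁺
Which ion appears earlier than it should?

The pair Al³⁺, Na⁺ is the wrong way round — both have 10 electrons but Z(Al)=13 > Z(Na)=11, so Al³⁺ should be the smaller of the two. All other adjacent pairs agree with periodic trends, so Al³⁺ is the misplaced ion.

Al³⁺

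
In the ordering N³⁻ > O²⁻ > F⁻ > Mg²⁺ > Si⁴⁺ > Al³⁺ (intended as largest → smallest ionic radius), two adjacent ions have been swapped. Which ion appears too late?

Al³⁺

The pair Si⁴⁺, Al³⁺ is the wrong way round — Si⁴⁺ and Al³⁺ share 10 electrons; the higher nuclear charge on Si (Z=14) contracts it more, so Si⁴⁺ < Al³⁺. All other adjacent pairs agree with periodic trends, so Al³⁺ is the misplaced ion.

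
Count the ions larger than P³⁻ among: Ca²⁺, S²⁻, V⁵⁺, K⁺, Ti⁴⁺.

0

These species are isoelectronic with 18 electrons. The only difference is the number of protons: V⁵⁺ (Z=23), Ti⁴⁺ (Z=22), Ca²⁺ (Z=20), K⁺ (Z=19), S²⁻ (Z=16), P³⁻ (Z=15). The strongest nuclear pull (V⁵⁺) gives the smallest ion.
Ordering all of them (including P³⁻) by radius gives V⁵⁺ < Ti⁴⁺ < Ca²⁺ < K⁺ < S²⁻ < P³⁻. That's 0.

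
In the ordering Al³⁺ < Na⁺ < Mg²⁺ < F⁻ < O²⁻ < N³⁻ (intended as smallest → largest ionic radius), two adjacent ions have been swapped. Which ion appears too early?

Na⁺

Scanning neighbour by neighbour, only Na⁺/Mg²⁺ violates a trend: they are isoelectronic (10 e⁻) and Mg has more protons than Na (12 vs 11), making Mg²⁺ smaller. That makes Na⁺ the one sitting a position early relative to where it belongs.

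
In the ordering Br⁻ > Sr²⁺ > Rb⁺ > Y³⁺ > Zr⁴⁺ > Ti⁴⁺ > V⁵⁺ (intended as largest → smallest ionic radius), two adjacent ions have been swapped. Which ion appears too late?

Rb⁺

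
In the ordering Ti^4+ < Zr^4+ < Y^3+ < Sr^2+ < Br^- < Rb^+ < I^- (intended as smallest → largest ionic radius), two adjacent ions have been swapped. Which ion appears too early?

Br^-

The pair Br^-, Rb^+ is the wrong way round — Rb^+ and Br^- share 36 electrons; the higher nuclear charge on Rb (Z=37) contracts it more, so Rb^+ < Br^-. All other adjacent pairs agree with periodic trends, so Br^- is the misplaced ion.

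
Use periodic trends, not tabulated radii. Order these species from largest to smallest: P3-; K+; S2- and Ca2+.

P3- > S2- > K+ > Ca2+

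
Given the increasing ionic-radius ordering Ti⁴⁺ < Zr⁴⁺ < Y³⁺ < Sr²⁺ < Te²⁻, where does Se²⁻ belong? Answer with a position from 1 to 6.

5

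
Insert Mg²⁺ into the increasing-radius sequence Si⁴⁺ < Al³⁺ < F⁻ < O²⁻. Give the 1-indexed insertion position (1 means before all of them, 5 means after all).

Isoelectronic series (10 e⁻ each). Size is set by nuclear charge: more protons means a smaller ion. Si⁴⁺ (Z=14), Al³⁺ (Z=13), Mg²⁺ (Z=12), F⁻ (Z=9), O²⁻ (Z=8).
With Mg²⁺ included the full order is Si⁴⁺ < Al³⁺ < Mg²⁺ < F⁻ < O²⁻, so it takes position 3.

3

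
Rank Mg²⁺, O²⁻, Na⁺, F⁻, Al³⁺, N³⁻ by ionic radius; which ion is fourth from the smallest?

F⁻

These species are isoelectronic with 10 electrons. The only difference is the number of protons: Al³⁺ (Z=13), Mg²⁺ (Z=12), Na⁺ (Z=11), F⁻ (Z=9), O²⁻ (Z=8), N³⁻ (Z=7). The strongest nuclear pull (Al³⁺) gives the smallest ion.
Ordering: Al³⁺ < Mg²⁺ < Na⁺ < F⁻ < O²⁻ < N³⁻. The fourth smallest is F⁻.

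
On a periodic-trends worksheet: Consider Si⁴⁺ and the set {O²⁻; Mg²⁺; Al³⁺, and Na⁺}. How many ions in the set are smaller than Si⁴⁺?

0

Each ion has 10 electrons. The ranking follows nuclear charge in reverse — greater Z gives a smaller radius. Si⁴⁺ (Z=14), Al³⁺ (Z=13), Mg²⁺ (Z=12), Na⁺ (Z=11), O²⁻ (Z=8).
Ordering all of them (including Si⁴⁺) by radius gives Si⁴⁺ < Al³⁺ < Mg²⁺ < Na⁺ < O²⁻. Count: 0.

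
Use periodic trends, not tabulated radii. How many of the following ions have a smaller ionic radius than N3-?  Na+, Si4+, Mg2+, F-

These species are isoelectronic with 10 electrons. The only difference is the number of protons: Si4+ (Z=14), Mg2+ (Z=12), Na+ (Z=11), F- (Z=9), N3- (Z=7). The strongest nuclear pull (Si4+) gives the smallest ion.
Relative to N3-, the ions that are smaller are Si4+, Mg2+, Na+, F-. So 4 are smaller.

4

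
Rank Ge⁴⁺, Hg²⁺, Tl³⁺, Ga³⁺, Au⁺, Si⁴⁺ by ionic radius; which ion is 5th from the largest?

Ge⁴⁺

Electron counts and nuclear charges: Si⁴⁺: 10 e⁻, Z=14, Ge⁴⁺: 28 e⁻, Z=32, Ga³⁺: 28 e⁻, Z=31, Tl³⁺: 78 e⁻, Z=81, Hg²⁺: 78 e⁻, Z=80, Au⁺: 78 e⁻, Z=79. Si⁴⁺ < Ge⁴⁺ (same group, period 3 vs 4); Ge⁴⁺ < Ga³⁺ (both 28 e⁻, Z=32>31); Ga³⁺ < Tl³⁺ (same group, period 4 vs 6); Tl³⁺ < Hg²⁺ (both 78 e⁻, Z=81>80); Hg²⁺ < Au⁺ (isoelectronic, higher Z=80 is smaller).
That gives Si⁴⁺ < Ge⁴⁺ < Ga³⁺ < Tl³⁺ < Hg²⁺ < Au⁺. From the largest end, number 5 is Ge⁴⁺.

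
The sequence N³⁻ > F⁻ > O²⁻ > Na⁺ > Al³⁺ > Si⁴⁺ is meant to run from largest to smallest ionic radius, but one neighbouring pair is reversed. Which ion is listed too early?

F⁻

Scanning neighbour by neighbour, only F⁻/O²⁻ violates a trend: both have 10 electrons but Z(F)=9 > Z(O)=8, so F⁻ should be the smaller of the two. That makes F⁻ the one sitting a position early relative to where it belongs.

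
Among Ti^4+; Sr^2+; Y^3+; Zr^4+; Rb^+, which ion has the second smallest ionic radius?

Zr^4+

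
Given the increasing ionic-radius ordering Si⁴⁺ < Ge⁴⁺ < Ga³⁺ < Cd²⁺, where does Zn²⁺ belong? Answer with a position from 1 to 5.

4

Tabulating Z and e⁻: Si⁴⁺: 10 e⁻, Z=14, Ge⁴⁺: 28 e⁻, Z=32, Ga³⁺: 28 e⁻, Z=31, Zn²⁺: 28 e⁻, Z=30, Cd²⁺: 46 e⁻, Z=48. Si⁴⁺ < Ge⁴⁺ (same group, period 3 vs 4); Ge⁴⁺ < Ga³⁺ (isoelectronic, higher Z=32 is smaller); Ga³⁺ < Zn²⁺ (isoelectronic, higher Z=31 is smaller); Zn²⁺ < Cd²⁺ (same group, period 4 vs 5).
Putting Zn²⁺ in gives Si⁴⁺ < Ge⁴⁺ < Ga³⁺ < Zn²⁺ < Cd²⁺; it lands at slot 4.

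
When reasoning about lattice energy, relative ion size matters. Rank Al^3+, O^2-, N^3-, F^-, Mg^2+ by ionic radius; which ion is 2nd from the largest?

Isoelectronic series (10 e⁻ each). Size is set by nuclear charge: more protons means a smaller ion. Al^3+ (Z=13), Mg^2+ (Z=12), F^- (Z=9), O^2- (Z=8), N^3- (Z=7).
That gives Al^3+ < Mg^2+ < F^- < O^2- < N^3-. From the largest end, number 2 is O^2-.

O^2-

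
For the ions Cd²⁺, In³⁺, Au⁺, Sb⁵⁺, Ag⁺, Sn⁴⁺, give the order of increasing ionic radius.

Sb⁵⁺ has 46 e⁻ (Z=51), Sn⁴⁺ has 46 e⁻ (Z=50), In³⁺ has 46 e⁻ (Z=49), Cd²⁺ has 46 e⁻ (Z=48), Ag⁺ has 46 e⁻ (Z=47), Au⁺ has 78 e⁻ (Z=79). Sb⁵⁺ < Sn⁴⁺ (isoelectronic, higher Z=51 is smaller); Sn⁴⁺ < In³⁺ (isoelectronic, higher Z=50 is smaller); In³⁺ < Cd²⁺ (both 46 e⁻, Z=49>48); Cd²⁺ < Ag⁺ (isoelectronic, higher Z=48 is smaller); Ag⁺ < Au⁺ (same group, 1 shell fewer).

Sb⁵⁺ < Sn⁴⁺ < In³⁺ < Cd²⁺ < Ag⁺ < Au⁺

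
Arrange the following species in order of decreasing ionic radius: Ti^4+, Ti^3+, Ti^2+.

Same element, different charge: the more highly charged cation has fewer electrons and a greater effective nuclear charge per electron, making Ti^4+ the smallest.

Ti^2+ > Ti^3+ > Ti^4+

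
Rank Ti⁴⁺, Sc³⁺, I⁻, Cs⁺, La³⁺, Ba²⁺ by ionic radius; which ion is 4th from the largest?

Electron counts and nuclear charges: Ti⁴⁺ has 18 e⁻ (Z=22), Sc³⁺ has 18 e⁻ (Z=21), La³⁺ has 54 e⁻ (Z=57), Ba²⁺ has 54 e⁻ (Z=56), Cs⁺ has 54 e⁻ (Z=55), I⁻ has 54 e⁻ (Z=53). Ti⁴⁺ < Sc³⁺ (both 18 e⁻, Z=22>21); Sc³⁺ < La³⁺ (same group, 2 shells fewer); La³⁺ < Ba²⁺ (isoelectronic, higher Z=57 is smaller); Ba²⁺ < Cs⁺ (both 54 e⁻, Z=56>55); Cs⁺ < I⁻ (isoelectronic, higher Z=55 is smaller).
Ordering: Ti⁴⁺ < Sc³⁺ < La³⁺ < Ba²⁺ < Cs⁺ < I⁻. The 4th largest is La³⁺.

La³⁺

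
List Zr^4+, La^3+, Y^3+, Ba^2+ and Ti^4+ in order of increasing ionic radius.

Ti^4+: 18 e⁻, Z=22, Zr^4+: 36 e⁻, Z=40, Y^3+: 36 e⁻, Z=39, La^3+: 54 e⁻, Z=57, Ba^2+: 54 e⁻, Z=56. Ti^4+ < Zr^4+ (same group, 1 shell fewer); Zr^4+ < Y^3+ (isoelectronic, higher Z=40 is smaller); Y^3+ < La^3+ (same group, 1 shell fewer); La^3+ < Ba^2+ (isoelectronic, higher Z=57 is smaller).

Ti^4+ < Zr^4+ < Y^3+ < La^3+ < Ba^2+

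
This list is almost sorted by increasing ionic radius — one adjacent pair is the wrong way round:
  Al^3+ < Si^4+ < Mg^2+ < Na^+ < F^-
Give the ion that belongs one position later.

Al^3+

Check each adjacent pair. Al^3+ and Si^4+ are reversed: both have 10 electrons but Z(Si)=14 > Z(Al)=13, so Si^4+ should be the smaller of the two. No other neighbouring pair contradicts the periodic trends, so Al^3+ is the ion listed too early.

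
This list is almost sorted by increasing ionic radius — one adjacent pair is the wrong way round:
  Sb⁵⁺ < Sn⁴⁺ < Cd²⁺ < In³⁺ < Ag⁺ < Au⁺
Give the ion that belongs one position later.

Check each adjacent pair. Cd²⁺ and In³⁺ are reversed: they are isoelectronic (46 e⁻) and In has more protons than Cd (49 vs 48), making In³⁺ smaller. No other neighbouring pair contradicts the periodic trends, so Cd²⁺ is the ion listed too early.

Cd²⁺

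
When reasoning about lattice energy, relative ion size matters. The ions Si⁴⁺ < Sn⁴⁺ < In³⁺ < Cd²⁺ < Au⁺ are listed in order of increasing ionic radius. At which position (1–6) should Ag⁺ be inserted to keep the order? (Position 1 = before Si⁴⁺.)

5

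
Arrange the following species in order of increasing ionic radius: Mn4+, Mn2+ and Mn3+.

Same element, different charge: the more highly charged cation has fewer electrons and a greater effective nuclear charge per electron, making Mn4+ the smallest.

Mn4+ < Mn3+ < Mn2+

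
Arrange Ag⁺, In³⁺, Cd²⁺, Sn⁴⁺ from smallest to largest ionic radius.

Isoelectronic series (46 e⁻ each). Size is set by nuclear charge: more protons means a smaller ion. Sn⁴⁺ (Z=50), In³⁺ (Z=49), Cd²⁺ (Z=48), Ag⁺ (Z=47).

Sn⁴⁺ < In³⁺ < Cd²⁺ < Ag⁺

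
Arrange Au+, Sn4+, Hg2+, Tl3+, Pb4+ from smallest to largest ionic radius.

Tabulating Z and e⁻: Sn4+ (Z=50, 46 e⁻), Pb4+ (Z=82, 78 e⁻), Tl3+ (Z=81, 78 e⁻), Hg2+ (Z=80, 78 e⁻), Au+ (Z=79, 78 e⁻). Sn4+ < Pb4+ (same group, 1 shell fewer); Pb4+ < Tl3+ (isoelectronic, higher Z=82 is smaller); Tl3+ < Hg2+ (isoelectronic, higher Z=81 is smaller); Hg2+ < Au+ (isoelectronic, higher Z=80 is smaller).

Sn4+ < Pb4+ < Tl3+ < Hg2+ < Au+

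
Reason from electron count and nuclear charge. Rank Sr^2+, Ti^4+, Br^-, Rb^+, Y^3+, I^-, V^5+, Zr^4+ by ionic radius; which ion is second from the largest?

Electron counts and nuclear charges: V^5+: 18 e⁻, Z=23, Ti^4+: 18 e⁻, Z=22, Zr^4+: 36 e⁻, Z=40, Y^3+: 36 e⁻, Z=39, Sr^2+: 36 e⁻, Z=38, Rb^+: 36 e⁻, Z=37, Br^-: 36 e⁻, Z=35, I^-: 54 e⁻, Z=53. V^5+ < Ti^4+ (both 18 e⁻, Z=23>22); Ti^4+ < Zr^4+ (same group, period 4 vs 5); Zr^4+ < Y^3+ (both 36 e⁻, Z=40>39); Y^3+ < Sr^2+ (isoelectronic, higher Z=39 is smaller); Sr^2+ < Rb^+ (isoelectronic, higher Z=38 is smaller); Rb^+ < Br^- (both 36 e⁻, Z=37>35); Br^- < I^- (same group, 1 shell fewer).
Ordering: V^5+ < Ti^4+ < Zr^4+ < Y^3+ < Sr^2+ < Rb^+ < Br^- < I^-. The second largest is Br^-.

Br^-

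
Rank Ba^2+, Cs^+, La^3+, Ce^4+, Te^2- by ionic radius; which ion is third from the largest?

Ba^2+

Each ion has 54 electrons. The ranking follows nuclear charge in reverse — greater Z gives a smaller radius. Ce^4+ (Z=58), La^3+ (Z=57), Ba^2+ (Z=56), Cs^+ (Z=55), Te^2- (Z=52).
So the order is Ce^4+ < La^3+ < Ba^2+ < Cs^+ < Te^2-; the 3rd-largest ion is Ba^2+.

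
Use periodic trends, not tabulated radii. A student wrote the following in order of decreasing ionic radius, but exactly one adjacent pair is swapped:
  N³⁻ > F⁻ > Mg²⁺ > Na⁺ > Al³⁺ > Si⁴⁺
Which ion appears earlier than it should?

Check each adjacent pair. Mg²⁺ and Na⁺ are reversed: they are isoelectronic (10 e⁻) and Mg has more protons than Na (12 vs 11), making Mg²⁺ smaller. No other neighbouring pair contradicts the periodic trends, so Mg²⁺ is the ion listed too early.

Mg²⁺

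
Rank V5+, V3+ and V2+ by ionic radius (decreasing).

Same element, different charge: the more highly charged cation has fewer electrons and a greater effective nuclear charge per electron, making V5+ the smallest.

V2+ > V3+ > V5+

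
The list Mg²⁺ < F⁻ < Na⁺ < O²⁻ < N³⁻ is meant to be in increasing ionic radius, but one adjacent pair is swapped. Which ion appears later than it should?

Na⁺

Check each adjacent pair. F⁻ and Na⁺ are reversed: both have 10 electrons but Z(Na)=11 > Z(F)=9, so Na⁺ should be the smaller of the two. No other neighbouring pair contradicts the periodic trends, so Na⁺ is the ion listed too late.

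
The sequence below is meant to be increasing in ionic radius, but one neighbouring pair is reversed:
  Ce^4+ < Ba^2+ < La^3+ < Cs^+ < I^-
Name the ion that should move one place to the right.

Check each adjacent pair. Ba^2+ and La^3+ are reversed: La^3+ and Ba^2+ share 54 electrons; the higher nuclear charge on La (Z=57) contracts it more, so La^3+ < Ba^2+. No other neighbouring pair contradicts the periodic trends, so Ba^2+ is the ion listed too early.

Ba^2+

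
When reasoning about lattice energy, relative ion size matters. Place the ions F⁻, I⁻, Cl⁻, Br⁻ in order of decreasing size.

These ions sit in one column with identical charge. Each step down the periodic table adds a principal shell, increasing the radius.

I⁻ > Br⁻ > Cl⁻ > F⁻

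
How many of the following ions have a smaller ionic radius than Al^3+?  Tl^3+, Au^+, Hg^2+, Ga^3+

0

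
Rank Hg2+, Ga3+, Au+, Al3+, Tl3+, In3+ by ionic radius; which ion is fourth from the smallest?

Tl3+

Electron counts and nuclear charges: Al3+ has 10 e⁻ (Z=13), Ga3+ has 28 e⁻ (Z=31), In3+ has 46 e⁻ (Z=49), Tl3+ has 78 e⁻ (Z=81), Hg2+ has 78 e⁻ (Z=80), Au+ has 78 e⁻ (Z=79). Al3+ < Ga3+ (same group, 1 shell fewer); Ga3+ < In3+ (same group, period 4 vs 5); In3+ < Tl3+ (same group, 1 shell fewer); Tl3+ < Hg2+ (isoelectronic, higher Z=81 is smaller); Hg2+ < Au+ (both 78 e⁻, Z=80>79).
Ordering: Al3+ < Ga3+ < In3+ < Tl3+ < Hg2+ < Au+. The fourth smallest is Tl3+.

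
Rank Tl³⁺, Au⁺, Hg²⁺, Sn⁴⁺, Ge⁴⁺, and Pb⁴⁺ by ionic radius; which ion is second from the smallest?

Sn⁴⁺

Work out protons and electrons: Ge⁴⁺ has 28 e⁻ (Z=32), Sn⁴⁺ has 46 e⁻ (Z=50), Pb⁴⁺ has 78 e⁻ (Z=82), Tl³⁺ has 78 e⁻ (Z=81), Hg²⁺ has 78 e⁻ (Z=80), Au⁺ has 78 e⁻ (Z=79). Ge⁴⁺ < Sn⁴⁺ (same group, period 4 vs 5); Sn⁴⁺ < Pb⁴⁺ (same group, period 5 vs 6); Pb⁴⁺ < Tl³⁺ (both 78 e⁻, Z=82>81); Tl³⁺ < Hg²⁺ (both 78 e⁻, Z=81>80); Hg²⁺ < Au⁺ (isoelectronic, higher Z=80 is smaller).
Full ascending order: Ge⁴⁺ < Sn⁴⁺ < Pb⁴⁺ < Tl³⁺ < Hg²⁺ < Au⁺. Counting from the smallest, position 2 is Sn⁴⁺.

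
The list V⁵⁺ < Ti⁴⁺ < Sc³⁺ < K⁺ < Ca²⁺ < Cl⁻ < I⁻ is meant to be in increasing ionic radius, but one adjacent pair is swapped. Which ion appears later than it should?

Ca²⁺

Check each adjacent pair. K⁺ and Ca²⁺ are reversed: they are isoelectronic (18 e⁻) and Ca has more protons than K (20 vs 19), making Ca²⁺ smaller. No other neighbouring pair contradicts the periodic trends, so Ca²⁺ is the ion listed too late.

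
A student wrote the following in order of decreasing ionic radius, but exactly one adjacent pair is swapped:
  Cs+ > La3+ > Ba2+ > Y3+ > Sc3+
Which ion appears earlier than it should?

La3+

Scanning neighbour by neighbour, only La3+/Ba2+ violates a trend: La3+ and Ba2+ share 54 electrons; the higher nuclear charge on La (Z=57) contracts it more, so La3+ < Ba2+. That makes La3+ the one sitting a position early relative to where it belongs.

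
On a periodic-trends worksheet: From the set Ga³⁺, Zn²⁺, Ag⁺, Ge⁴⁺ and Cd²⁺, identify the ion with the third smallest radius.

Zn²⁺

Ge⁴⁺ (Z=32, 28 e⁻), Ga³⁺ (Z=31, 28 e⁻), Zn²⁺ (Z=30, 28 e⁻), Cd²⁺ (Z=48, 46 e⁻), Ag⁺ (Z=47, 46 e⁻). Ge⁴⁺ < Ga³⁺ (both 28 e⁻, Z=32>31); Ga³⁺ < Zn²⁺ (isoelectronic, higher Z=31 is smaller); Zn²⁺ < Cd²⁺ (same group, 1 shell fewer); Cd²⁺ < Ag⁺ (both 46 e⁻, Z=48>47).
That gives Ge⁴⁺ < Ga³⁺ < Zn²⁺ < Cd²⁺ < Ag⁺. From the smallest end, number 3 is Zn²⁺.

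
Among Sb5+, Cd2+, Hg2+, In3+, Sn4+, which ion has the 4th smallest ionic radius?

Cd2+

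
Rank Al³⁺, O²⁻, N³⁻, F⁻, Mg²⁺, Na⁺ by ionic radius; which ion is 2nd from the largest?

O²⁻

Isoelectronic series (10 e⁻ each). Size is set by nuclear charge: more protons means a smaller ion. Al³⁺ (Z=13), Mg²⁺ (Z=12), Na⁺ (Z=11), F⁻ (Z=9), O²⁻ (Z=8), N³⁻ (Z=7).
So the order is Al³⁺ < Mg²⁺ < Na⁺ < F⁻ < O²⁻ < N³⁻; the 2nd-largest ion is O²⁻.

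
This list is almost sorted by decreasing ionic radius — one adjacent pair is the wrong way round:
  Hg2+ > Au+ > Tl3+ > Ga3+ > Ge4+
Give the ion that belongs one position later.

Hg2+

Check each adjacent pair. Hg2+ and Au+ are reversed: Hg2+ and Au+ share 78 electrons; the higher nuclear charge on Hg (Z=80) contracts it more, so Hg2+ < Au+. No other neighbouring pair contradicts the periodic trends, so Hg2+ is the ion listed too early.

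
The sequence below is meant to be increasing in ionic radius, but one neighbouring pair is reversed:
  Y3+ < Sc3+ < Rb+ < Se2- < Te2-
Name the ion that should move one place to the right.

Compare adjacent ions: Sc3+ and Y3+ are in one column with the same charge; the lighter period-4 ion has one fewer shell and is smaller — yet in this increasing list Y3+ sits before Sc3+. Nothing else is reversed, so Y3+ should move one place to the right.

Y3+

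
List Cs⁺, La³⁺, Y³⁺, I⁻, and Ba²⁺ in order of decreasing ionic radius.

I⁻ > Cs⁺ > Ba²⁺ > La³⁺ > Y³⁺

Work out protons and electrons: Y³⁺ (Z=39, 36 e⁻), La³⁺ (Z=57, 54 e⁻), Ba²⁺ (Z=56, 54 e⁻), Cs⁺ (Z=55, 54 e⁻), I⁻ (Z=53, 54 e⁻). Y³⁺ < La³⁺ (same group, period 5 vs 6); La³⁺ < Ba²⁺ (isoelectronic, higher Z=57 is smaller); Ba²⁺ < Cs⁺ (isoelectronic, higher Z=56 is smaller); Cs⁺ < I⁻ (isoelectronic, higher Z=55 is smaller).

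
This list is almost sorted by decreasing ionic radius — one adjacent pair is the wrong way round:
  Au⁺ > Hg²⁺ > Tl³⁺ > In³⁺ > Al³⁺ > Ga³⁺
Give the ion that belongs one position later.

Al³⁺

Compare adjacent ions: Al³⁺ and Ga³⁺ are in one column with the same charge; the lighter period-3 ion has one fewer shell and is smaller — yet in this decreasing list Al³⁺ sits before Ga³⁺. Nothing else is reversed, so Al³⁺ should move one place to the right.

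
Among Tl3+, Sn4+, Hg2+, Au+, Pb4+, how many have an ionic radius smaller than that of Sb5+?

Sb5+ (Z=51, 46 e⁻), Sn4+ (Z=50, 46 e⁻), Pb4+ (Z=82, 78 e⁻), Tl3+ (Z=81, 78 e⁻), Hg2+ (Z=80, 78 e⁻), Au+ (Z=79, 78 e⁻). Sb5+ < Sn4+ (both 46 e⁻, Z=51>50); Sn4+ < Pb4+ (same group, 1 shell fewer); Pb4+ < Tl3+ (isoelectronic, higher Z=82 is smaller); Tl3+ < Hg2+ (both 78 e⁻, Z=81>80); Hg2+ < Au+ (both 78 e⁻, Z=80>79).
Placing each against Sb5+: smaller — none; larger — Sn4+, Pb4+, Tl3+, Hg2+, Au+. Count: 0.

0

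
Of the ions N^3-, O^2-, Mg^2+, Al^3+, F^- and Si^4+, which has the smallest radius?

Each ion has 10 electrons. The ranking follows nuclear charge in reverse — greater Z gives a smaller radius. Si^4+ (Z=14), Al^3+ (Z=13), Mg^2+ (Z=12), F^- (Z=9), O^2- (Z=8), N^3- (Z=7).

Si^4+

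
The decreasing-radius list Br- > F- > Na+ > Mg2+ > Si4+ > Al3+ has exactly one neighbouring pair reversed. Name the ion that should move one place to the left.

Compare adjacent ions: both have 10 electrons but Z(Si)=14 > Z(Al)=13, so Si4+ should be the smaller of the two — yet in this decreasing list Si4+ sits before Al3+. Nothing else is reversed, so Al3+ should move one place to the left.

Al3+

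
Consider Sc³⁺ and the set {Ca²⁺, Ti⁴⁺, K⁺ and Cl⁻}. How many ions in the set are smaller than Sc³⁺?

Each ion has 18 electrons. The ranking follows nuclear charge in reverse — greater Z gives a smaller radius. Ti⁴⁺ (Z=22), Sc³⁺ (Z=21), Ca²⁺ (Z=20), K⁺ (Z=19), Cl⁻ (Z=17).
Ordering all of them (including Sc³⁺) by radius gives Ti⁴⁺ < Sc³⁺ < Ca²⁺ < K⁺ < Cl⁻. That's 1.

1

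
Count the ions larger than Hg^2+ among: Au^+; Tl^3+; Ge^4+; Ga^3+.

1

Work out protons and electrons: Ge^4+ has 28 e⁻ (Z=32), Ga^3+ has 28 e⁻ (Z=31), Tl^3+ has 78 e⁻ (Z=81), Hg^2+ has 78 e⁻ (Z=80), Au^+ has 78 e⁻ (Z=79). Ge^4+ < Ga^3+ (both 28 e⁻, Z=32>31); Ga^3+ < Tl^3+ (same group, period 4 vs 6); Tl^3+ < Hg^2+ (isoelectronic, higher Z=81 is smaller); Hg^2+ < Au^+ (both 78 e⁻, Z=80>79).
Overall: Ge^4+ < Ga^3+ < Tl^3+ < Hg^2+ < Au^+. Hg^2+ has 3 below it and 1 above. Count: 1.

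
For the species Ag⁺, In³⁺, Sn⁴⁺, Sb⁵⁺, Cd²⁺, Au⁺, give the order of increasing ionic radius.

Sb⁵⁺ < Sn⁴⁺ < In³⁺ < Cd²⁺ < Ag⁺ < Au⁺

Tabulating Z and e⁻: Sb⁵⁺ has 46 e⁻ (Z=51), Sn⁴⁺ has 46 e⁻ (Z=50), In³⁺ has 46 e⁻ (Z=49), Cd²⁺ has 46 e⁻ (Z=48), Ag⁺ has 46 e⁻ (Z=47), Au⁺ has 78 e⁻ (Z=79). Sb⁵⁺ < Sn⁴⁺ (isoelectronic, higher Z=51 is smaller); Sn⁴⁺ < In³⁺ (isoelectronic, higher Z=50 is smaller); In³⁺ < Cd²⁺ (isoelectronic, higher Z=49 is smaller); Cd²⁺ < Ag⁺ (both 46 e⁻, Z=48>47); Ag⁺ < Au⁺ (same group, period 5 vs 6).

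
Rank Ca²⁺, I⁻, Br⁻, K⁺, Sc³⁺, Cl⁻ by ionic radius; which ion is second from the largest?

Br⁻

Work out protons and electrons: Sc³⁺ has 18 e⁻ (Z=21), Ca²⁺ has 18 e⁻ (Z=20), K⁺ has 18 e⁻ (Z=19), Cl⁻ has 18 e⁻ (Z=17), Br⁻ has 36 e⁻ (Z=35), I⁻ has 54 e⁻ (Z=53). Sc³⁺ < Ca²⁺ (both 18 e⁻, Z=21>20); Ca²⁺ < K⁺ (isoelectronic, higher Z=20 is smaller); K⁺ < Cl⁻ (both 18 e⁻, Z=19>17); Cl⁻ < Br⁻ (same group, period 3 vs 4); Br⁻ < I⁻ (same group, 1 shell fewer).
Full ascending order: Sc³⁺ < Ca²⁺ < K⁺ < Cl⁻ < Br⁻ < I⁻. Counting from the largest, position 2 is Br⁻.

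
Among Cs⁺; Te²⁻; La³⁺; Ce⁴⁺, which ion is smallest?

Each ion has 54 electrons. The ranking follows nuclear charge in reverse — greater Z gives a smaller radius. Ce⁴⁺ (Z=58), La³⁺ (Z=57), Cs⁺ (Z=55), Te²⁻ (Z=52).

Ce⁴⁺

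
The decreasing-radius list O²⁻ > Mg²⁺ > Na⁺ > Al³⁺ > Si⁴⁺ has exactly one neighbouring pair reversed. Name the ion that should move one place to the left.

Compare adjacent ions: both have 10 electrons but Z(Mg)=12 > Z(Na)=11, so Mg²⁺ should be the smaller of the two — yet in this decreasing list Mg²⁺ sits before Na⁺. Nothing else is reversed, so Na⁺ should move one place to the left.

Na⁺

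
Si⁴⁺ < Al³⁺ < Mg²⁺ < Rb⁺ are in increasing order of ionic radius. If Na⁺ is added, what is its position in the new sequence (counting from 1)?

4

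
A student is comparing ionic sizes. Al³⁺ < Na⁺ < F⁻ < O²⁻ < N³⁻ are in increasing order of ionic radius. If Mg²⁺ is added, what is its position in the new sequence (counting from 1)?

Each ion has 10 electrons. The ranking follows nuclear charge in reverse — greater Z gives a smaller radius. Al³⁺ (Z=13), Mg²⁺ (Z=12), Na⁺ (Z=11), F⁻ (Z=9), O²⁻ (Z=8), N³⁻ (Z=7).
Merged order: Al³⁺ < Mg²⁺ < Na⁺ < F⁻ < O²⁻ < N³⁻ — Mg²⁺ is number 2.

2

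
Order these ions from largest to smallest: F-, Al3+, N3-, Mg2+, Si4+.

Isoelectronic series (10 e⁻ each). Size is set by nuclear charge: more protons means a smaller ion. Si4+ (Z=14), Al3+ (Z=13), Mg2+ (Z=12), F- (Z=9), N3- (Z=7).

N3- > F- > Mg2+ > Al3+ > Si4+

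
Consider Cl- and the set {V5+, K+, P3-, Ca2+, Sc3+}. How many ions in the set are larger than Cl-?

Isoelectronic series (18 e⁻ each). Size is set by nuclear charge: more protons means a smaller ion. V5+ (Z=23), Sc3+ (Z=21), Ca2+ (Z=20), K+ (Z=19), Cl- (Z=17), P3- (Z=15).
Overall: V5+ < Sc3+ < Ca2+ < K+ < Cl- < P3-. Cl- has 4 below it and 1 above. That's 1.

1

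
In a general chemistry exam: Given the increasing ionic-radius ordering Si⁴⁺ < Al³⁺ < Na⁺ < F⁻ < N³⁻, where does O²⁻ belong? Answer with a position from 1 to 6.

Each ion has 10 electrons. The ranking follows nuclear charge in reverse — greater Z gives a smaller radius. Si⁴⁺ (Z=14), Al³⁺ (Z=13), Na⁺ (Z=11), F⁻ (Z=9), O²⁻ (Z=8), N³⁻ (Z=7).
The complete sequence is Si⁴⁺ < Al³⁺ < Na⁺ < F⁻ < O²⁻ < N³⁻. O²⁻ sits at position 5.

5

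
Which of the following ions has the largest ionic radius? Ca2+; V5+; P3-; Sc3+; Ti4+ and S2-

P3-

All of these have 18 electrons (isoelectronic). With the same electron cloud, the ion with the most protons pulls it in tightest. Nuclear charges: V5+ (Z=23), Ti4+ (Z=22), Sc3+ (Z=21), Ca2+ (Z=20), S2- (Z=16), P3- (Z=15). Highest Z is smallest.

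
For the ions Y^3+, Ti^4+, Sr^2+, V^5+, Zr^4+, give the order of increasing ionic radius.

Electron counts and nuclear charges: V^5+ has 18 e⁻ (Z=23), Ti^4+ has 18 e⁻ (Z=22), Zr^4+ has 36 e⁻ (Z=40), Y^3+ has 36 e⁻ (Z=39), Sr^2+ has 36 e⁻ (Z=38). V^5+ < Ti^4+ (both 18 e⁻, Z=23>22); Ti^4+ < Zr^4+ (same group, period 4 vs 5); Zr^4+ < Y^3+ (isoelectronic, higher Z=40 is smaller); Y^3+ < Sr^2+ (isoelectronic, higher Z=39 is smaller).

V^5+ < Ti^4+ < Zr^4+ < Y^3+ < Sr^2+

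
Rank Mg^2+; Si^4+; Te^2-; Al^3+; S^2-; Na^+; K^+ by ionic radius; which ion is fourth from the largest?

First list Z and electron count for each: Si^4+ (Z=14, 10 e⁻), Al^3+ (Z=13, 10 e⁻), Mg^2+ (Z=12, 10 e⁻), Na^+ (Z=11, 10 e⁻), K^+ (Z=19, 18 e⁻), S^2- (Z=16, 18 e⁻), Te^2- (Z=52, 54 e⁻). Si^4+ < Al^3+ (isoelectronic, higher Z=14 is smaller); Al^3+ < Mg^2+ (both 10 e⁻, Z=13>12); Mg^2+ < Na^+ (isoelectronic, higher Z=12 is smaller); Na^+ < K^+ (same group, 1 shell fewer); K^+ < S^2- (isoelectronic, higher Z=19 is smaller); S^2- < Te^2- (same group, 2 shells fewer).
Ordering: Si^4+ < Al^3+ < Mg^2+ < Na^+ < K^+ < S^2- < Te^2-. The fourth largest is Na^+.

Na^+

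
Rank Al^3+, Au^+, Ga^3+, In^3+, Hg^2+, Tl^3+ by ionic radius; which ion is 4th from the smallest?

Tl^3+

First list Z and electron count for each: Al^3+: 10 e⁻, Z=13, Ga^3+: 28 e⁻, Z=31, In^3+: 46 e⁻, Z=49, Tl^3+: 78 e⁻, Z=81, Hg^2+: 78 e⁻, Z=80, Au^+: 78 e⁻, Z=79. Al^3+ < Ga^3+ (same group, 1 shell fewer); Ga^3+ < In^3+ (same group, period 4 vs 5); In^3+ < Tl^3+ (same group, period 5 vs 6); Tl^3+ < Hg^2+ (isoelectronic, higher Z=81 is smaller); Hg^2+ < Au^+ (isoelectronic, higher Z=80 is smaller).
Full ascending order: Al^3+ < Ga^3+ < In^3+ < Tl^3+ < Hg^2+ < Au^+. Counting from the smallest, position 4 is Tl^3+.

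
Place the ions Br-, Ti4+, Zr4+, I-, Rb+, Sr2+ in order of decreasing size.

I- > Br- > Rb+ > Sr2+ > Zr4+ > Ti4+

Electron counts and nuclear charges: Ti4+: 18 e⁻, Z=22, Zr4+: 36 e⁻, Z=40, Sr2+: 36 e⁻, Z=38, Rb+: 36 e⁻, Z=37, Br-: 36 e⁻, Z=35, I-: 54 e⁻, Z=53. Ti4+ < Zr4+ (same group, period 4 vs 5); Zr4+ < Sr2+ (isoelectronic, higher Z=40 is smaller); Sr2+ < Rb+ (isoelectronic, higher Z=38 is smaller); Rb+ < Br- (both 36 e⁻, Z=37>35); Br- < I- (same group, period 4 vs 5).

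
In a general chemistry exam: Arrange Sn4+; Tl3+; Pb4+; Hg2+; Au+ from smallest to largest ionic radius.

Sn4+ < Pb4+ < Tl3+ < Hg2+ < Au+

First list Z and electron count for each: Sn4+ has 46 e⁻ (Z=50), Pb4+ has 78 e⁻ (Z=82), Tl3+ has 78 e⁻ (Z=81), Hg2+ has 78 e⁻ (Z=80), Au+ has 78 e⁻ (Z=79). Sn4+ < Pb4+ (same group, 1 shell fewer); Pb4+ < Tl3+ (isoelectronic, higher Z=82 is smaller); Tl3+ < Hg2+ (both 78 e⁻, Z=81>80); Hg2+ < Au+ (isoelectronic, higher Z=80 is smaller).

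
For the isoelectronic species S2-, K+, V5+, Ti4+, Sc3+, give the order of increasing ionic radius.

These species are isoelectronic with 18 electrons. The only difference is the number of protons: V5+ (Z=23), Ti4+ (Z=22), Sc3+ (Z=21), K+ (Z=19), S2- (Z=16). The strongest nuclear pull (V5+) gives the smallest ion.

V5+ < Ti4+ < Sc3+ < K+ < S2-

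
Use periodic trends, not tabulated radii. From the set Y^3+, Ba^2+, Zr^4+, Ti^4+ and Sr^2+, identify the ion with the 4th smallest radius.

First list Z and electron count for each: Ti^4+ (Z=22, 18 e⁻), Zr^4+ (Z=40, 36 e⁻), Y^3+ (Z=39, 36 e⁻), Sr^2+ (Z=38, 36 e⁻), Ba^2+ (Z=56, 54 e⁻). Ti^4+ < Zr^4+ (same group, 1 shell fewer); Zr^4+ < Y^3+ (both 36 e⁻, Z=40>39); Y^3+ < Sr^2+ (isoelectronic, higher Z=39 is smaller); Sr^2+ < Ba^2+ (same group, 1 shell fewer).
So the order is Ti^4+ < Zr^4+ < Y^3+ < Sr^2+ < Ba^2+; the 4th-smallest ion is Sr^2+.

Sr^2+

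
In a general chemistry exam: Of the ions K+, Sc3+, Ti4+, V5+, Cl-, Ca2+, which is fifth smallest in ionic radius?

These species are isoelectronic with 18 electrons. The only difference is the number of protons: V5+ (Z=23), Ti4+ (Z=22), Sc3+ (Z=21), Ca2+ (Z=20), K+ (Z=19), Cl- (Z=17). The strongest nuclear pull (V5+) gives the smallest ion.
So the order is V5+ < Ti4+ < Sc3+ < Ca2+ < K+ < Cl-; the 5th-smallest ion is K+.

K+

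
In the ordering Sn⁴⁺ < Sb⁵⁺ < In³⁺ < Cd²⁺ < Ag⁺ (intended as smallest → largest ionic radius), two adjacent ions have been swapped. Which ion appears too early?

Check each adjacent pair. Sn⁴⁺ and Sb⁵⁺ are reversed: Sb⁵⁺ and Sn⁴⁺ share 46 electrons; the higher nuclear charge on Sb (Z=51) contracts it more, so Sb⁵⁺ < Sn⁴⁺. No other neighbouring pair contradicts the periodic trends, so Sn⁴⁺ is the ion listed too early.

Sn⁴⁺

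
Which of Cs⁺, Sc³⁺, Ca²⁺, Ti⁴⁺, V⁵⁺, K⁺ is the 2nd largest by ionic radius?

Electron counts and nuclear charges: V⁵⁺ has 18 e⁻ (Z=23), Ti⁴⁺ has 18 e⁻ (Z=22), Sc³⁺ has 18 e⁻ (Z=21), Ca²⁺ has 18 e⁻ (Z=20), K⁺ has 18 e⁻ (Z=19), Cs⁺ has 54 e⁻ (Z=55). V⁵⁺ < Ti⁴⁺ (both 18 e⁻, Z=23>22); Ti⁴⁺ < Sc³⁺ (both 18 e⁻, Z=22>21); Sc³⁺ < Ca²⁺ (isoelectronic, higher Z=21 is smaller); Ca²⁺ < K⁺ (both 18 e⁻, Z=20>19); K⁺ < Cs⁺ (same group, period 4 vs 6).
Ordering: V⁵⁺ < Ti⁴⁺ < Sc³⁺ < Ca²⁺ < K⁺ < Cs⁺. The 2nd largest is K⁺.

K⁺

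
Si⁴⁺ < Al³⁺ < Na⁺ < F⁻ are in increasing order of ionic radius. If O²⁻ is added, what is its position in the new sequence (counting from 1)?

These species are isoelectronic with 10 electrons. The only difference is the number of protons: Si⁴⁺ (Z=14), Al³⁺ (Z=13), Na⁺ (Z=11), F⁻ (Z=9), O²⁻ (Z=8). The strongest nuclear pull (Si⁴⁺) gives the smallest ion.
Merged order: Si⁴⁺ < Al³⁺ < Na⁺ < F⁻ < O²⁻ — O²⁻ is number 5.

5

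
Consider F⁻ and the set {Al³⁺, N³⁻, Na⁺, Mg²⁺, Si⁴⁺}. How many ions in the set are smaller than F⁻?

Each ion has 10 electrons. The ranking follows nuclear charge in reverse — greater Z gives a smaller radius. Si⁴⁺ (Z=14), Al³⁺ (Z=13), Mg²⁺ (Z=12), Na⁺ (Z=11), F⁻ (Z=9), N³⁻ (Z=7).
Overall: Si⁴⁺ < Al³⁺ < Mg²⁺ < Na⁺ < F⁻ < N³⁻. F⁻ has 4 below it and 1 above. Count: 4.

4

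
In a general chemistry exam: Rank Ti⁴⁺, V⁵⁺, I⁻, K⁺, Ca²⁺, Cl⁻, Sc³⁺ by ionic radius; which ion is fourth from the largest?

Ca²⁺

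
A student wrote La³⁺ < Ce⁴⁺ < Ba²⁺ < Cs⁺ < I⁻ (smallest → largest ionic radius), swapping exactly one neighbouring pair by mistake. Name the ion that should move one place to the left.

Ce⁴⁺

Scanning neighbour by neighbour, only La³⁺/Ce⁴⁺ violates a trend: Ce⁴⁺ and La³⁺ share 54 electrons; the higher nuclear charge on Ce (Z=58) contracts it more, so Ce⁴⁺ < La³⁺. That makes Ce⁴⁺ the one sitting a position late relative to where it belongs.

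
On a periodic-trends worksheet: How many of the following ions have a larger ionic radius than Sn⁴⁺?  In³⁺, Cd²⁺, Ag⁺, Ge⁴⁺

3

Tabulating Z and e⁻: Ge⁴⁺: 28 e⁻, Z=32, Sn⁴⁺: 46 e⁻, Z=50, In³⁺: 46 e⁻, Z=49, Cd²⁺: 46 e⁻, Z=48, Ag⁺: 46 e⁻, Z=47. Ge⁴⁺ < Sn⁴⁺ (same group, period 4 vs 5); Sn⁴⁺ < In³⁺ (both 46 e⁻, Z=50>49); In³⁺ < Cd²⁺ (both 46 e⁻, Z=49>48); Cd²⁺ < Ag⁺ (both 46 e⁻, Z=48>47).
Overall: Ge⁴⁺ < Sn⁴⁺ < In³⁺ < Cd²⁺ < Ag⁺. Sn⁴⁺ has 1 below it and 3 above. Count: 3.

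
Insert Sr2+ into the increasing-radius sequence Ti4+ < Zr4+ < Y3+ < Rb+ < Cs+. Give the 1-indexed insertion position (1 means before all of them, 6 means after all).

4

Electron counts and nuclear charges: Ti4+: 18 e⁻, Z=22, Zr4+: 36 e⁻, Z=40, Y3+: 36 e⁻, Z=39, Sr2+: 36 e⁻, Z=38, Rb+: 36 e⁻, Z=37, Cs+: 54 e⁻, Z=55. Ti4+ < Zr4+ (same group, 1 shell fewer); Zr4+ < Y3+ (both 36 e⁻, Z=40>39); Y3+ < Sr2+ (isoelectronic, higher Z=39 is smaller); Sr2+ < Rb+ (isoelectronic, higher Z=38 is smaller); Rb+ < Cs+ (same group, 1 shell fewer).
With Sr2+ included the full order is Ti4+ < Zr4+ < Y3+ < Sr2+ < Rb+ < Cs+, so it takes position 4.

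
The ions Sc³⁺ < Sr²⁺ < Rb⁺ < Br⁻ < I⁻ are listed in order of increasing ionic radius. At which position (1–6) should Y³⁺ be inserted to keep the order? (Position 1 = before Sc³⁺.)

Sc³⁺ (Z=21, 18 e⁻), Y³⁺ (Z=39, 36 e⁻), Sr²⁺ (Z=38, 36 e⁻), Rb⁺ (Z=37, 36 e⁻), Br⁻ (Z=35, 36 e⁻), I⁻ (Z=53, 54 e⁻). Sc³⁺ < Y³⁺ (same group, 1 shell fewer); Y³⁺ < Sr²⁺ (isoelectronic, higher Z=39 is smaller); Sr²⁺ < Rb⁺ (both 36 e⁻, Z=38>37); Rb⁺ < Br⁻ (both 36 e⁻, Z=37>35); Br⁻ < I⁻ (same group, period 4 vs 5).
The complete sequence is Sc³⁺ < Y³⁺ < Sr²⁺ < Rb⁺ < Br⁻ < I⁻. Y³⁺ sits at position 2.

2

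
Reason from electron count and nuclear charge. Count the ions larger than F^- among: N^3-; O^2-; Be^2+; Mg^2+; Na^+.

2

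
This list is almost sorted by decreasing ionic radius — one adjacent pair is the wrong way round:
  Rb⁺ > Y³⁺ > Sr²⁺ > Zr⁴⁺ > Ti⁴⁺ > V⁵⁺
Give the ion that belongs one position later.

Y³⁺

Scanning neighbour by neighbour, only Y³⁺/Sr²⁺ violates a trend: both have 36 electrons but Z(Y)=39 > Z(Sr)=38, so Y³⁺ should be the smaller of the two. That makes Y³⁺ the one sitting a position early relative to where it belongs.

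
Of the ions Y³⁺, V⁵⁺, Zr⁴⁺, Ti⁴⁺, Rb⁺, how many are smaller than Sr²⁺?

Tabulating Z and e⁻: V⁵⁺: 18 e⁻, Z=23, Ti⁴⁺: 18 e⁻, Z=22, Zr⁴⁺: 36 e⁻, Z=40, Y³⁺: 36 e⁻, Z=39, Sr²⁺: 36 e⁻, Z=38, Rb⁺: 36 e⁻, Z=37. V⁵⁺ < Ti⁴⁺ (both 18 e⁻, Z=23>22); Ti⁴⁺ < Zr⁴⁺ (same group, period 4 vs 5); Zr⁴⁺ < Y³⁺ (both 36 e⁻, Z=40>39); Y³⁺ < Sr²⁺ (isoelectronic, higher Z=39 is smaller); Sr²⁺ < Rb⁺ (both 36 e⁻, Z=38>37).
Placing each against Sr²⁺: smaller — V⁵⁺, Ti⁴⁺, Zr⁴⁺, Y³⁺; larger — Rb⁺. Count: 4.

4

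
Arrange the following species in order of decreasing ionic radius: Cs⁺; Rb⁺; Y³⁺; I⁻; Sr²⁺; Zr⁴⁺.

I⁻ > Cs⁺ > Rb⁺ > Sr²⁺ > Y³⁺ > Zr⁴⁺

Tabulating Z and e⁻: Zr⁴⁺: 36 e⁻, Z=40, Y³⁺: 36 e⁻, Z=39, Sr²⁺: 36 e⁻, Z=38, Rb⁺: 36 e⁻, Z=37, Cs⁺: 54 e⁻, Z=55, I⁻: 54 e⁻, Z=53. Zr⁴⁺ < Y³⁺ (isoelectronic, higher Z=40 is smaller); Y³⁺ < Sr²⁺ (both 36 e⁻, Z=39>38); Sr²⁺ < Rb⁺ (both 36 e⁻, Z=38>37); Rb⁺ < Cs⁺ (same group, period 5 vs 6); Cs⁺ < I⁻ (both 54 e⁻, Z=55>53).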